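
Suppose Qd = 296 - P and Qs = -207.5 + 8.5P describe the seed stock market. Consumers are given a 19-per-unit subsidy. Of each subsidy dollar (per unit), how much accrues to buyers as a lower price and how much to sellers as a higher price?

Buyers gain 17 per unit; sellers gain 2 per unit

Pre-subsidy: 296 - P = -207.5 + 8.5P gives P* = 53, Q* = 243.
With the rebate, buyers effectively pay Pb = Ps − 19, where Ps is the price sellers receive.
Demand in terms of Ps becomes Qd = 296 − 1(Ps − 19) = 315 - Ps. Setting this equal to supply: 315 - Ps = -207.5 + 8.5Ps, so Ps = 55.
Buyers pay Pb = 55 − 19 = 36; Q' = -207.5 + 8.5·55 = 260.
Buyers' price falls by P* − Pb = 53 − 36 = 17; sellers' price rises by Ps − P* = 55 − 53 = 2.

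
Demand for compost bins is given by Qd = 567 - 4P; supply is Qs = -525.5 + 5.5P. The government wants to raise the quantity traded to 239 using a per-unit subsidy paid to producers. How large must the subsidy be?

Required subsidy s = 57 per unit

At Q = 239, invert demand for the buyer price: Pb = (567 − 239)/4 = 82; invert supply for the seller price: Ps = (239 − (-525.5))/5.5 = 139.
The subsidy must fill the gap: s = Ps − Pb = 139 − 82 = 57.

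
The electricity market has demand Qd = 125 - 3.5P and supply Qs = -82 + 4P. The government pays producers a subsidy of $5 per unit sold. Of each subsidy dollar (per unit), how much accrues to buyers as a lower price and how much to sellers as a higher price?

Buyers gain 8/3 per unit; sellers gain 7/3 per unit

Pre-subsidy: 125 - 3.5P = -82 + 4P gives P* = 27.6, Q* = 28.4.
With the subsidy, sellers receive Ps = Pb + 5 for each unit, where Pb is the price buyers pay.
Supply in terms of Pb becomes Qs = -82 + 4(Pb + 5) = -62 + 4Pb. Setting this equal to demand: 125 - 3.5Pb = -62 + 4Pb, so Pb = 374/15.
Sellers receive Ps = 374/15 + 5 = 449/15; Q' = 125 − 3.5·(374/15) = 566/15.
Buyers' price falls by P* − Pb = 27.6 − 374/15 = 8/3; sellers' price rises by Ps − P* = 449/15 − 27.6 = 7/3.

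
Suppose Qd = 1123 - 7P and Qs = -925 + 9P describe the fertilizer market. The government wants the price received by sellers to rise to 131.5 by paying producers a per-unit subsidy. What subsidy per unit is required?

Required subsidy s = 8 per unit

At a seller price of 131.5, quantity supplied is -925 + 9·131.5 = 258.5.
Buyers absorb 258.5 only when they pay Pb with 1123 − 7·Pb = 258.5, i.e. Pb = 123.5.
s = Ps − Pb = 131.5 − 123.5 = 8.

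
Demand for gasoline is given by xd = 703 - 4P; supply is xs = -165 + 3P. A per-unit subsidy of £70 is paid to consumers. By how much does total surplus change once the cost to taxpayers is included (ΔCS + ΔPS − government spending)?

Net change in total surplus = -£4200

Pre-subsidy: 703 - 4P = -165 + 3P gives P* = 124, x* = 207.
With the rebate, buyers effectively pay Pb = Ps − 70, where Ps is the price sellers receive.
Demand in terms of Ps becomes xd = 703 − 4(Ps − 70) = 983 - 4Ps. Setting this equal to supply: 983 - 4Ps = -165 + 3Ps, so Ps = 164.
Buyers pay Pb = 164 − 70 = 94; x' = -165 + 3·164 = 327.
ΔCS = ½(207 + 327)(124 − 94) = 8010; ΔPS = ½(207 + 327)(164 − 124) = 10680.
Government spending = 70 × 327 = 22890.
Net change = 8010 + 10680 − 22890 = -4200. The loss equals the DWL triangle ½·70·120.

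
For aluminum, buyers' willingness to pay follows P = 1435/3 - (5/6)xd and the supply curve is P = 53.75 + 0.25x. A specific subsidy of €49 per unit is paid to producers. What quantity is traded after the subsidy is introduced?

x' = 5683/13

Pre-subsidy: 1435/3 - (5/6)x = 53.75 + 0.25x gives x* = 5095/13 and P* = 3945/26.
With the subsidy, sellers receive Ps = Pb + 49 for each unit, where Pb is the price buyers pay.
On the curves, Pb = 1435/3 - (5/6)x and Ps = 53.75 + 0.25x; the wedge Ps − Pb = 49 gives 53.75 + 0.25x − (1435/3 - (5/6)x) = 49, so x' = 5683/13.
Then Pb = 1435/3 − (5/6)·(5683/13) = 2965/26 and Ps = 53.75 + 0.25·(5683/13) = 4239/26.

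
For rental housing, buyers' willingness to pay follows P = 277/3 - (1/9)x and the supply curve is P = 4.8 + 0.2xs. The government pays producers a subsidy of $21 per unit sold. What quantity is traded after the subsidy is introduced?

Pre-subsidy: 277/3 - (1/9)x = 4.8 + 0.2x gives x* = 3939/14 and P* = 855/14.
With the subsidy, sellers receive Ps = Pb + 21 for each unit, where Pb is the price buyers pay.
On the curves, Pb = 277/3 - (1/9)x and Ps = 4.8 + 0.2x; the wedge Ps − Pb = 21 gives 4.8 + 0.2x − (277/3 - (1/9)x) = 21, so x' = 2442/7.
Then Pb = 277/3 − (1/9)·(2442/7) = 375/7 and Ps = 4.8 + 0.2·(2442/7) = 522/7.

x' = 2442/7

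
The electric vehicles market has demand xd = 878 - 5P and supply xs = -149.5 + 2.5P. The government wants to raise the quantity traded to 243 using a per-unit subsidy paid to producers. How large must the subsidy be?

At x = 243, invert demand for the buyer price: Pb = (878 − 243)/5 = 127; invert supply for the seller price: Ps = (243 − (-149.5))/2.5 = 157.
The subsidy must fill the gap: s = Ps − Pb = 157 − 127 = 30.

Required subsidy s = 30 per unit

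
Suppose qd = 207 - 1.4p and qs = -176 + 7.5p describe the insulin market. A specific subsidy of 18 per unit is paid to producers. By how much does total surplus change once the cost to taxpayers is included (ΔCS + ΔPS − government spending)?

Pre-subsidy: 207 - 1.4p = -176 + 7.5p gives p* = 3830/89, q* = 13061/89.
With the subsidy, sellers receive ps = pb + 18 for each unit, where pb is the price buyers pay.
Supply in terms of pb becomes qs = -176 + 7.5(pb + 18) = -41 + 7.5pb. Setting this equal to demand: 207 - 1.4pb = -41 + 7.5pb, so pb = 2480/89.
Sellers receive ps = 2480/89 + 18 = 4082/89; q' = 207 − 1.4·(2480/89) = 14951/89.
ΔCS = ½(13061/89 + 14951/89)(3830/89 − 2480/89) = 18908100/7921; ΔPS = ½(13061/89 + 14951/89)(4082/89 − 3830/89) = 3529512/7921.
Government spending = 18 × 14951/89 = 269118/89.
Net change = 18908100/7921 + 3529512/7921 − 269118/89 = -17010/89. The loss equals the DWL triangle ½·18·1890/89.

Net change in total surplus = -17010/89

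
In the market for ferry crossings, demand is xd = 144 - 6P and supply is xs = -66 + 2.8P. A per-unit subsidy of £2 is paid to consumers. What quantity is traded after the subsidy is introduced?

Pre-subsidy: 144 - 6P = -66 + 2.8P gives P* = 525/22, x* = 9/11.
With the rebate, buyers effectively pay Pb = Ps − 2, where Ps is the price sellers receive.
Demand in terms of Ps becomes xd = 144 − 6(Ps − 2) = 156 - 6Ps. Setting this equal to supply: 156 - 6Ps = -66 + 2.8Ps, so Ps = 555/22.
Buyers pay Pb = 555/22 − 2 = 511/22; x' = -66 + 2.8·(555/22) = 51/11.

x' = 51/11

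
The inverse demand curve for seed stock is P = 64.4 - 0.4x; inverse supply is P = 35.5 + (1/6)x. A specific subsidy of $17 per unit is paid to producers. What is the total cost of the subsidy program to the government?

Pre-subsidy: 64.4 - 0.4x = 35.5 + (1/6)x gives x* = 51 and P* = 44.
With the subsidy, sellers receive Ps = Pb + 17 for each unit, where Pb is the price buyers pay.
On the curves, Pb = 64.4 - 0.4x and Ps = 35.5 + (1/6)x; the wedge Ps − Pb = 17 gives 35.5 + (1/6)x − (64.4 - 0.4x) = 17, so x' = 81.
Then Pb = 64.4 − 0.4·81 = 32 and Ps = 35.5 + (1/6)·81 = 49.
Government outlay = subsidy × quantity = 17 × 81 = 1377.

Government cost = $1377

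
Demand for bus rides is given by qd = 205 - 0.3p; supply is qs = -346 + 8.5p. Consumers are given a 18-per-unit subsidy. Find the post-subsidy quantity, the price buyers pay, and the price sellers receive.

q' = 8423/44; buyers pay 995/22; sellers receive 1391/22

Pre-subsidy: 205 - 0.3p = -346 + 8.5p gives p* = 2755/44, q* = 16387/88.
With the rebate, buyers effectively pay pb = ps − 18, where ps is the price sellers receive.
Demand in terms of ps becomes qd = 205 − 0.3(ps − 18) = 210.4 - 0.3ps. Setting this equal to supply: 210.4 - 0.3ps = -346 + 8.5ps, so ps = 1391/22.
Buyers pay pb = 1391/22 − 18 = 995/22; q' = -346 + 8.5·(1391/22) = 8423/44.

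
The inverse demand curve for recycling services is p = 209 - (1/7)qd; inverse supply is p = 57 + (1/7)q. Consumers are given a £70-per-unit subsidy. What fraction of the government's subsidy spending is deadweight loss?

DWL / government spending = 35/222

Pre-subsidy: 209 - (1/7)q = 57 + (1/7)q gives q* = 532 and p* = 133.
With the rebate, buyers effectively pay pb = ps − 70, where ps is the price sellers receive.
On the curves, pb = 209 - (1/7)q and ps = 57 + (1/7)q; the wedge ps − pb = 70 gives 57 + (1/7)q − (209 - (1/7)q) = 70, so q' = 777.
Then pb = 209 − (1/7)·777 = 98 and ps = 57 + (1/7)·777 = 168.
ΔCS = ½(532 + 777)(133 − 98) = 22907.5; ΔPS = ½(532 + 777)(168 − 133) = 22907.5.
Government spending = 70 × 777 = 54390.
DWL = ½ × 70 × (777 − 532) = 8575; fraction = 8575 / 54390 = 35/222.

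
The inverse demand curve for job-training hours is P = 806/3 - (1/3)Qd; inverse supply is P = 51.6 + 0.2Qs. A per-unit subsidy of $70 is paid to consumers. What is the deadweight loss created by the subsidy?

Deadweight loss = $4593.75

Pre-subsidy: 806/3 - (1/3)Q = 51.6 + 0.2Q gives Q* = 407 and P* = 133.
With the rebate, buyers effectively pay Pb = Ps − 70, where Ps is the price sellers receive.
On the curves, Pb = 806/3 - (1/3)Q and Ps = 51.6 + 0.2Q; the wedge Ps − Pb = 70 gives 51.6 + 0.2Q − (806/3 - (1/3)Q) = 70, so Q' = 538.25.
Then Pb = 806/3 − (1/3)·538.25 = 89.25 and Ps = 51.6 + 0.2·538.25 = 159.25.
The subsidy expands output by 538.25 − 407 = 131.25 past the efficient level; on those units the gap between marginal cost and willingness to pay runs from 0 up to 70.
DWL = ½ × 70 × 131.25 = 4593.75.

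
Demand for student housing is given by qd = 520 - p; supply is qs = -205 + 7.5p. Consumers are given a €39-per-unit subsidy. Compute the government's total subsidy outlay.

Pre-subsidy: 520 - p = -205 + 7.5p gives p* = 1450/17, q* = 7390/17.
With the rebate, buyers effectively pay pb = ps − 39, where ps is the price sellers receive.
Demand in terms of ps becomes qd = 520 − 1(ps − 39) = 559 - ps. Setting this equal to supply: 559 - ps = -205 + 7.5ps, so ps = 1528/17.
Buyers pay pb = 1528/17 − 39 = 865/17; q' = -205 + 7.5·(1528/17) = 7975/17.
Government outlay = subsidy × quantity = 39 × 7975/17 = 311025/17.

Government cost = 311025/17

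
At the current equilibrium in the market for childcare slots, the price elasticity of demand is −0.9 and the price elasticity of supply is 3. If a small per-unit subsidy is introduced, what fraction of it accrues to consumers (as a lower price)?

For a small subsidy around the equilibrium, the benefit split depends on the relative slopes, which at a point are proportional to the elasticities.
Buyer share = εs/(εs + |εd|) = 3/(3 + 0.9) = 10/13; seller share = |εd|/(εs + |εd|) = 3/13.

Consumer share = 10/13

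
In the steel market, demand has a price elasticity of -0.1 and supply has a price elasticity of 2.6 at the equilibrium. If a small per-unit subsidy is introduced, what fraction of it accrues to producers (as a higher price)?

For a small subsidy around the equilibrium, the benefit split depends on the relative slopes, which at a point are proportional to the elasticities.
Buyer share = εs/(εs + |εd|) = 2.6/(2.6 + 0.1) = 26/27; seller share = |εd|/(εs + |εd|) = 1/27.
So producers capture 1/27 of the subsidy.

Producer share = 1/27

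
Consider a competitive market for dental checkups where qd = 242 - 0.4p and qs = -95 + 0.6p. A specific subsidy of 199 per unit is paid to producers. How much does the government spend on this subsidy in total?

Government cost = 30837.04

Pre-subsidy: 242 - 0.4p = -95 + 0.6p gives p* = 337, q* = 107.2.
With the subsidy, sellers receive ps = pb + 199 for each unit, where pb is the price buyers pay.
Supply in terms of pb becomes qs = -95 + 0.6(pb + 199) = 24.4 + 0.6pb. Setting this equal to demand: 242 - 0.4pb = 24.4 + 0.6pb, so pb = 217.6.
Sellers receive ps = 217.6 + 199 = 416.6; q' = 242 − 0.4·217.6 = 154.96.
Government outlay = subsidy × quantity = 199 × 154.96 = 30837.04.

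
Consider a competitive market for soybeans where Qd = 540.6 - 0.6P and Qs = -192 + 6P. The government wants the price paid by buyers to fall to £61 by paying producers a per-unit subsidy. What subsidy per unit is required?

At a buyer price of 61, quantity demanded is 540.6 − 0.6·61 = 504.
Sellers supply 504 only when they receive Ps with -192 + 6·Ps = 504, i.e. Ps = 116.
s = Ps − Pb = 116 − 61 = 55.

Required subsidy s = £55 per unit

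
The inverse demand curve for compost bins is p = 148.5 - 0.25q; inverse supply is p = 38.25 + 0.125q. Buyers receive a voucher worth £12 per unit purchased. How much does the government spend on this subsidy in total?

Pre-subsidy: 148.5 - 0.25q = 38.25 + 0.125q gives q* = 294 and p* = 75.
With the rebate, buyers effectively pay pb = ps − 12, where ps is the price sellers receive.
On the curves, pb = 148.5 - 0.25q and ps = 38.25 + 0.125q; the wedge ps − pb = 12 gives 38.25 + 0.125q − (148.5 - 0.25q) = 12, so q' = 326.
Then pb = 148.5 − 0.25·326 = 67 and ps = 38.25 + 0.125·326 = 79.
Government outlay = subsidy × quantity = 12 × 326 = 3912.

Government cost = £3912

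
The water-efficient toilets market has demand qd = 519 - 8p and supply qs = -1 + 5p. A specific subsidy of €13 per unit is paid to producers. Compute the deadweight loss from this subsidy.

Pre-subsidy: 519 - 8p = -1 + 5p gives p* = 40, q* = 199.
With the subsidy, sellers receive ps = pb + 13 for each unit, where pb is the price buyers pay.
Supply in terms of pb becomes qs = -1 + 5(pb + 13) = 64 + 5pb. Setting this equal to demand: 519 - 8pb = 64 + 5pb, so pb = 35.
Sellers receive ps = 35 + 13 = 48; q' = 519 − 8·35 = 239.
The subsidy expands output by 239 − 199 = 40 past the efficient level; on those units the gap between marginal cost and willingness to pay runs from 0 up to 13.
DWL = ½ × 13 × 40 = 260.

Deadweight loss = €260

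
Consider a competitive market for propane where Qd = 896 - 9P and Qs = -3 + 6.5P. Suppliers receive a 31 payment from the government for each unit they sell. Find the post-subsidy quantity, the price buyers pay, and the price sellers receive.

Q' = 491; buyers pay 45; sellers receive 76

Pre-subsidy: 896 - 9P = -3 + 6.5P gives P* = 58, Q* = 374.
With the subsidy, sellers receive Ps = Pb + 31 for each unit, where Pb is the price buyers pay.
Supply in terms of Pb becomes Qs = -3 + 6.5(Pb + 31) = 198.5 + 6.5Pb. Setting this equal to demand: 896 - 9Pb = 198.5 + 6.5Pb, so Pb = 45.
Sellers receive Ps = 45 + 31 = 76; Q' = 896 − 9·45 = 491.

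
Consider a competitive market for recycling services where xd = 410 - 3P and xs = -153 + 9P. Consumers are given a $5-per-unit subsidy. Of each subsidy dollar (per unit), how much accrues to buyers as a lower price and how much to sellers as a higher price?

Buyers gain $3.75 per unit; sellers gain $1.25 per unit

Pre-subsidy: 410 - 3P = -153 + 9P gives P* = 563/12, x* = 269.25.
With the rebate, buyers effectively pay Pb = Ps − 5, where Ps is the price sellers receive.
Demand in terms of Ps becomes xd = 410 − 3(Ps − 5) = 425 - 3Ps. Setting this equal to supply: 425 - 3Ps = -153 + 9Ps, so Ps = 289/6.
Buyers pay Pb = 289/6 − 5 = 259/6; x' = -153 + 9·(289/6) = 280.5.
Buyers' price falls by P* − Pb = 563/12 − 259/6 = 3.75; sellers' price rises by Ps − P* = 289/6 − 563/12 = 1.25.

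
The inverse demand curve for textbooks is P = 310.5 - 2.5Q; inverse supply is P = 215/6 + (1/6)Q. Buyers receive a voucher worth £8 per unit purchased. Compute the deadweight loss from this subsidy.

Pre-subsidy: 310.5 - 2.5Q = 215/6 + (1/6)Q gives Q* = 103 and P* = 53.
With the rebate, buyers effectively pay Pb = Ps − 8, where Ps is the price sellers receive.
On the curves, Pb = 310.5 - 2.5Q and Ps = 215/6 + (1/6)Q; the wedge Ps − Pb = 8 gives 215/6 + (1/6)Q − (310.5 - 2.5Q) = 8, so Q' = 106.
Then Pb = 310.5 − 2.5·106 = 45.5 and Ps = 215/6 + (1/6)·106 = 53.5.
The subsidy expands output by 106 − 103 = 3 past the efficient level; on those units the gap between marginal cost and willingness to pay runs from 0 up to 8.
DWL = ½ × 8 × 3 = 12.

Deadweight loss = £12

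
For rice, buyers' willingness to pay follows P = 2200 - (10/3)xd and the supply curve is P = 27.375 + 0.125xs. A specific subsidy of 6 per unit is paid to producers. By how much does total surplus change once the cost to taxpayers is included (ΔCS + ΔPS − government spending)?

Pre-subsidy: 2200 - (10/3)x = 27.375 + 0.125x gives x* = 52143/83 and P* = 8790/83.
With the subsidy, sellers receive Ps = Pb + 6 for each unit, where Pb is the price buyers pay.
On the curves, Pb = 2200 - (10/3)x and Ps = 27.375 + 0.125x; the wedge Ps − Pb = 6 gives 27.375 + 0.125x − (2200 - (10/3)x) = 6, so x' = 52287/83.
Then Pb = 2200 − (10/3)·(52287/83) = 8310/83 and Ps = 27.375 + 0.125·(52287/83) = 8808/83.
ΔCS = ½(52143/83 + 52287/83)(8790/83 − 8310/83) = 25063200/6889; ΔPS = ½(52143/83 + 52287/83)(8808/83 − 8790/83) = 939870/6889.
Government spending = 6 × 52287/83 = 313722/83.
Net change = 25063200/6889 + 939870/6889 − 313722/83 = -432/83. The loss equals the DWL triangle ½·6·144/83.

Net change in total surplus = -432/83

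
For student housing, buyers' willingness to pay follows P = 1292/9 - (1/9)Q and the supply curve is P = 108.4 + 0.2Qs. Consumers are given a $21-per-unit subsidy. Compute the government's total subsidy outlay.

Government cost = $3790.5

Pre-subsidy: 1292/9 - (1/9)Q = 108.4 + 0.2Q gives Q* = 113 and P* = 131.
With the rebate, buyers effectively pay Pb = Ps − 21, where Ps is the price sellers receive.
On the curves, Pb = 1292/9 - (1/9)Q and Ps = 108.4 + 0.2Q; the wedge Ps − Pb = 21 gives 108.4 + 0.2Q − (1292/9 - (1/9)Q) = 21, so Q' = 180.5.
Then Pb = 1292/9 − (1/9)·180.5 = 123.5 and Ps = 108.4 + 0.2·180.5 = 144.5.
Government outlay = subsidy × quantity = 21 × 180.5 = 3790.5.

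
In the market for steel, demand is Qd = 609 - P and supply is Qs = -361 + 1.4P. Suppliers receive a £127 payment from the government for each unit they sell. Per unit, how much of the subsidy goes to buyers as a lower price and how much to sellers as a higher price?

Pre-subsidy: 609 - P = -361 + 1.4P gives P* = 2425/6, Q* = 1229/6.
With the subsidy, sellers receive Ps = Pb + 127 for each unit, where Pb is the price buyers pay.
Supply in terms of Pb becomes Qs = -361 + 1.4(Pb + 127) = -183.2 + 1.4Pb. Setting this equal to demand: 609 - Pb = -183.2 + 1.4Pb, so Pb = 3961/12.
Sellers receive Ps = 3961/12 + 127 = 5485/12; Q' = 609 − 1·(3961/12) = 3347/12.
Buyers' price falls by P* − Pb = 2425/6 − 3961/12 = 889/12; sellers' price rises by Ps − P* = 5485/12 − 2425/6 = 635/12.

Buyers gain 889/12 per unit; sellers gain 635/12 per unit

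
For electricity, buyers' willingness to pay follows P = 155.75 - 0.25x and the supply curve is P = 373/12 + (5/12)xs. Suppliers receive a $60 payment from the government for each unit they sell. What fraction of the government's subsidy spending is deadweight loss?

Pre-subsidy: 155.75 - 0.25x = 373/12 + (5/12)x gives x* = 187 and P* = 109.
With the subsidy, sellers receive Ps = Pb + 60 for each unit, where Pb is the price buyers pay.
On the curves, Pb = 155.75 - 0.25x and Ps = 373/12 + (5/12)x; the wedge Ps − Pb = 60 gives 373/12 + (5/12)x − (155.75 - 0.25x) = 60, so x' = 277.
Then Pb = 155.75 − 0.25·277 = 86.5 and Ps = 373/12 + (5/12)·277 = 146.5.
ΔCS = ½(187 + 277)(109 − 86.5) = 5220; ΔPS = ½(187 + 277)(146.5 − 109) = 8700.
Government spending = 60 × 277 = 16620.
DWL = ½ × 60 × (277 − 187) = 2700; fraction = 2700 / 16620 = 45/277.

DWL / government spending = 45/277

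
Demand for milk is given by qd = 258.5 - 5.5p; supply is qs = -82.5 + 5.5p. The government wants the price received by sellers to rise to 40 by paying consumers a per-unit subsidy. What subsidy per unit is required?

At a seller price of 40, quantity supplied is -82.5 + 5.5·40 = 137.5.
Buyers absorb 137.5 only when they pay pb with 258.5 − 5.5·pb = 137.5, i.e. pb = 22.
s = ps − pb = 40 − 22 = 18.

Required subsidy s = 18 per unit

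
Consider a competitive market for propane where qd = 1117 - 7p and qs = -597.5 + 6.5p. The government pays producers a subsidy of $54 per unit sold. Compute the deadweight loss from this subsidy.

Deadweight loss = $4914

Pre-subsidy: 1117 - 7p = -597.5 + 6.5p gives p* = 127, q* = 228.
With the subsidy, sellers receive ps = pb + 54 for each unit, where pb is the price buyers pay.
Supply in terms of pb becomes qs = -597.5 + 6.5(pb + 54) = -246.5 + 6.5pb. Setting this equal to demand: 1117 - 7pb = -246.5 + 6.5pb, so pb = 101.
Sellers receive ps = 101 + 54 = 155; q' = 1117 − 7·101 = 410.
The subsidy expands output by 410 − 228 = 182 past the efficient level; on those units the gap between marginal cost and willingness to pay runs from 0 up to 54.
DWL = ½ × 54 × 182 = 4914.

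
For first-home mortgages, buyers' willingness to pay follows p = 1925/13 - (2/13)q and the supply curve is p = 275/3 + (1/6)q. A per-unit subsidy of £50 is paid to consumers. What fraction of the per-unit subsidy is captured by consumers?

Consumer share = 0.48

Pre-subsidy: 1925/13 - (2/13)q = 275/3 + (1/6)q gives q* = 176 and p* = 121.
With the rebate, buyers effectively pay pb = ps − 50, where ps is the price sellers receive.
On the curves, pb = 1925/13 - (2/13)q and ps = 275/3 + (1/6)q; the wedge ps − pb = 50 gives 275/3 + (1/6)q − (1925/13 - (2/13)q) = 50, so q' = 332.
Then pb = 1925/13 − (2/13)·332 = 97 and ps = 275/3 + (1/6)·332 = 147.
Buyers' price falls by p* − pb = 121 − 97 = 24; sellers' price rises by ps − p* = 147 − 121 = 26.
So consumers capture 24/50 = 0.48 of each unit of subsidy.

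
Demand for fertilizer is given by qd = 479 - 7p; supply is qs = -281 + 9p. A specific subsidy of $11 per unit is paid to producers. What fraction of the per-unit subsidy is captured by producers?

Pre-subsidy: 479 - 7p = -281 + 9p gives p* = 47.5, q* = 146.5.
With the subsidy, sellers receive ps = pb + 11 for each unit, where pb is the price buyers pay.
Supply in terms of pb becomes qs = -281 + 9(pb + 11) = -182 + 9pb. Setting this equal to demand: 479 - 7pb = -182 + 9pb, so pb = 41.3125.
Sellers receive ps = 41.3125 + 11 = 52.3125; q' = 479 − 7·41.3125 = 189.8125.
Buyers' price falls by p* − pb = 47.5 − 41.3125 = 6.1875; sellers' price rises by ps − p* = 52.3125 − 47.5 = 4.8125.
So producers capture 4.8125/11 = 0.4375 of each unit of subsidy.

Producer share = 0.4375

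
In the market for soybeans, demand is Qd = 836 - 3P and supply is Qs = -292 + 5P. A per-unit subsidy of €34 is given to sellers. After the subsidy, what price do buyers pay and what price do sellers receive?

Pre-subsidy: 836 - 3P = -292 + 5P gives P* = 141, Q* = 413.
With the subsidy, sellers receive Ps = Pb + 34 for each unit, where Pb is the price buyers pay.
Supply in terms of Pb becomes Qs = -292 + 5(Pb + 34) = -122 + 5Pb. Setting this equal to demand: 836 - 3Pb = -122 + 5Pb, so Pb = 119.75.
Sellers receive Ps = 119.75 + 34 = 153.75; Q' = 836 − 3·119.75 = 476.75.

Buyers pay €119.75; sellers receive €153.75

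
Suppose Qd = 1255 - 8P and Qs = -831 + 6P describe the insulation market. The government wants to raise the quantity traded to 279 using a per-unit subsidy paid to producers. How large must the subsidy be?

At Q = 279, invert demand for the buyer price: Pb = (1255 − 279)/8 = 122; invert supply for the seller price: Ps = (279 − (-831))/6 = 185.
The subsidy must fill the gap: s = Ps − Pb = 185 − 122 = 63.

Required subsidy s = 63 per unit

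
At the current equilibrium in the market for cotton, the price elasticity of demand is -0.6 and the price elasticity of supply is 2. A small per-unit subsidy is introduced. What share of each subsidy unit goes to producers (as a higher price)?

Producer share = 3/13

For a small subsidy around the equilibrium, the benefit split depends on the relative slopes, which at a point are proportional to the elasticities.
Buyer share = εs/(εs + |εd|) = 2/(2 + 0.6) = 10/13; seller share = |εd|/(εs + |εd|) = 3/13.
So producers capture 3/13 of the subsidy.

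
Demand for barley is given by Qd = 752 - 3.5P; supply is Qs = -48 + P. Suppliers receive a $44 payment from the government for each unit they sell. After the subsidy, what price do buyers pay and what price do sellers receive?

Pre-subsidy: 752 - 3.5P = -48 + P gives P* = 1600/9, Q* = 1168/9.
With the subsidy, sellers receive Ps = Pb + 44 for each unit, where Pb is the price buyers pay.
Supply in terms of Pb becomes Qs = -48 + 1(Pb + 44) = -4 + Pb. Setting this equal to demand: 752 - 3.5Pb = -4 + Pb, so Pb = 168.
Sellers receive Ps = 168 + 44 = 212; Q' = 752 − 3.5·168 = 164.

Buyers pay $168; sellers receive $212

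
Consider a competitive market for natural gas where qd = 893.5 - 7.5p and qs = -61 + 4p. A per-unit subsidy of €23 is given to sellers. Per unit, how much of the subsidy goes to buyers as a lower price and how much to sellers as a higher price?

Buyers gain €8 per unit; sellers gain €15 per unit

Pre-subsidy: 893.5 - 7.5p = -61 + 4p gives p* = 83, q* = 271.
With the subsidy, sellers receive ps = pb + 23 for each unit, where pb is the price buyers pay.
Supply in terms of pb becomes qs = -61 + 4(pb + 23) = 31 + 4pb. Setting this equal to demand: 893.5 - 7.5pb = 31 + 4pb, so pb = 75.
Sellers receive ps = 75 + 23 = 98; q' = 893.5 − 7.5·75 = 331.
Buyers' price falls by p* − pb = 83 − 75 = 8; sellers' price rises by ps − p* = 98 − 83 = 15.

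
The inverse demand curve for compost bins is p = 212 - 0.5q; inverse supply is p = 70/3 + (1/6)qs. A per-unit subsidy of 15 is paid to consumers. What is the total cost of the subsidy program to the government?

Government cost = 4582.5

Pre-subsidy: 212 - 0.5q = 70/3 + (1/6)q gives q* = 283 and p* = 70.5.
With the rebate, buyers effectively pay pb = ps − 15, where ps is the price sellers receive.
On the curves, pb = 212 - 0.5q and ps = 70/3 + (1/6)q; the wedge ps − pb = 15 gives 70/3 + (1/6)q − (212 - 0.5q) = 15, so q' = 305.5.
Then pb = 212 − 0.5·305.5 = 59.25 and ps = 70/3 + (1/6)·305.5 = 74.25.
Government outlay = subsidy × quantity = 15 × 305.5 = 4582.5.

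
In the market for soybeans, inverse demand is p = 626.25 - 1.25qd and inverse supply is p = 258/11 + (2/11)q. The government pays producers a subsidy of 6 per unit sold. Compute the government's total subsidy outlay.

Pre-subsidy: 626.25 - 1.25q = 258/11 + (2/11)q gives q* = 421 and p* = 100.
With the subsidy, sellers receive ps = pb + 6 for each unit, where pb is the price buyers pay.
On the curves, pb = 626.25 - 1.25q and ps = 258/11 + (2/11)q; the wedge ps − pb = 6 gives 258/11 + (2/11)q − (626.25 - 1.25q) = 6, so q' = 8929/21.
Then pb = 626.25 − 1.25·(8929/21) = 1990/21 and ps = 258/11 + (2/11)·(8929/21) = 2116/21.
Government outlay = subsidy × quantity = 6 × 8929/21 = 17858/7.

Government cost = 17858/7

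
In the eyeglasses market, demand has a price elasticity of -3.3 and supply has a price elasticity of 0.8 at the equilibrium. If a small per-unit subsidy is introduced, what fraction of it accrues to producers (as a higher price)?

Producer share = 33/41

For a small subsidy around the equilibrium, the benefit split depends on the relative slopes, which at a point are proportional to the elasticities.
Buyer share = εs/(εs + |εd|) = 0.8/(0.8 + 3.3) = 8/41; seller share = |εd|/(εs + |εd|) = 33/41.
So producers capture 33/41 of the subsidy.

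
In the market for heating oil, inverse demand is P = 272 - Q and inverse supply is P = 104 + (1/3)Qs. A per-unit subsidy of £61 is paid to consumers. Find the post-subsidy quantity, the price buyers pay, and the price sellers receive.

Pre-subsidy: 272 - Q = 104 + (1/3)Q gives Q* = 126 and P* = 146.
With the rebate, buyers effectively pay Pb = Ps − 61, where Ps is the price sellers receive.
On the curves, Pb = 272 - Q and Ps = 104 + (1/3)Q; the wedge Ps − Pb = 61 gives 104 + (1/3)Q − (272 - Q) = 61, so Q' = 171.75.
Then Pb = 272 − 1·171.75 = 100.25 and Ps = 104 + (1/3)·171.75 = 161.25.

Q' = 171.75; buyers pay £100.25; sellers receive £161.25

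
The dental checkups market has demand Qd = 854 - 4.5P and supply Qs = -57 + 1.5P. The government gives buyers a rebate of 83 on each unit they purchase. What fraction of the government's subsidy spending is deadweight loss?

Pre-subsidy: 854 - 4.5P = -57 + 1.5P gives P* = 911/6, Q* = 170.75.
With the rebate, buyers effectively pay Pb = Ps − 83, where Ps is the price sellers receive.
Demand in terms of Ps becomes Qd = 854 − 4.5(Ps − 83) = 1227.5 - 4.5Ps. Setting this equal to supply: 1227.5 - 4.5Ps = -57 + 1.5Ps, so Ps = 2569/12.
Buyers pay Pb = 2569/12 − 83 = 1573/12; Q' = -57 + 1.5·(2569/12) = 264.125.
ΔCS = ½(170.75 + 264.125)(911/6 − 1573/12) = 4511.828125; ΔPS = ½(170.75 + 264.125)(2569/12 − 911/6) = 13535.484375.
Government spending = 83 × 264.125 = 21922.375.
DWL = ½ × 83 × (264.125 − 170.75) = 3875.0625; fraction = 3875.0625 / 21922.375 = 747/4226.

DWL / government spending = 747/4226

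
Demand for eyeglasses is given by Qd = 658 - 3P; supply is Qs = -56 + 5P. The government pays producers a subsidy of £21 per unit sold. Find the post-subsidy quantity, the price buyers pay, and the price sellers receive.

Q' = 429.625; buyers pay £76.125; sellers receive £97.125

Pre-subsidy: 658 - 3P = -56 + 5P gives P* = 89.25, Q* = 390.25.
With the subsidy, sellers receive Ps = Pb + 21 for each unit, where Pb is the price buyers pay.
Supply in terms of Pb becomes Qs = -56 + 5(Pb + 21) = 49 + 5Pb. Setting this equal to demand: 658 - 3Pb = 49 + 5Pb, so Pb = 76.125.
Sellers receive Ps = 76.125 + 21 = 97.125; Q' = 658 − 3·76.125 = 429.625.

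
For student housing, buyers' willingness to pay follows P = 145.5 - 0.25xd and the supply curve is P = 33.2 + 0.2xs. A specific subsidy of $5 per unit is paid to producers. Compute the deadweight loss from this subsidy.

Pre-subsidy: 145.5 - 0.25x = 33.2 + 0.2x gives x* = 2246/9 and P* = 748/9.
With the subsidy, sellers receive Ps = Pb + 5 for each unit, where Pb is the price buyers pay.
On the curves, Pb = 145.5 - 0.25x and Ps = 33.2 + 0.2x; the wedge Ps − Pb = 5 gives 33.2 + 0.2x − (145.5 - 0.25x) = 5, so x' = 782/3.
Then Pb = 145.5 − 0.25·(782/3) = 241/3 and Ps = 33.2 + 0.2·(782/3) = 256/3.
The subsidy expands output by 782/3 − 2246/9 = 100/9 past the efficient level; on those units the gap between marginal cost and willingness to pay runs from 0 up to 5.
DWL = ½ × 5 × 100/9 = 250/9.

Deadweight loss = 250/9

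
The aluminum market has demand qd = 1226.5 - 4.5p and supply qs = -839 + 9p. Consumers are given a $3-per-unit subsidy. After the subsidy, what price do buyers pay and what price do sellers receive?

Pre-subsidy: 1226.5 - 4.5p = -839 + 9p gives p* = 153, q* = 538.
With the rebate, buyers effectively pay pb = ps − 3, where ps is the price sellers receive.
Demand in terms of ps becomes qd = 1226.5 − 4.5(ps − 3) = 1240 - 4.5ps. Setting this equal to supply: 1240 - 4.5ps = -839 + 9ps, so ps = 154.
Buyers pay pb = 154 − 3 = 151; q' = -839 + 9·154 = 547.

Buyers pay $151; sellers receive $154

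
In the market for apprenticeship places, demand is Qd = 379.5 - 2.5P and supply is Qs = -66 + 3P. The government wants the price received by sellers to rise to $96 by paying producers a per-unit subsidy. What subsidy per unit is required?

At a seller price of 96, quantity supplied is -66 + 3·96 = 222.
Buyers absorb 222 only when they pay Pb with 379.5 − 2.5·Pb = 222, i.e. Pb = 63.
s = Ps − Pb = 96 − 63 = 33.

Required subsidy s = $33 per unit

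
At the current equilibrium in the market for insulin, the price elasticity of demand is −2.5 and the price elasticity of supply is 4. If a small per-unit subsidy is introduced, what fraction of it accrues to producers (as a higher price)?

For a small subsidy around the equilibrium, the benefit split depends on the relative slopes, which at a point are proportional to the elasticities.
Buyer share = εs/(εs + |εd|) = 4/(4 + 2.5) = 8/13; seller share = |εd|/(εs + |εd|) = 5/13.
So producers capture 5/13 of the subsidy.

Producer share = 5/13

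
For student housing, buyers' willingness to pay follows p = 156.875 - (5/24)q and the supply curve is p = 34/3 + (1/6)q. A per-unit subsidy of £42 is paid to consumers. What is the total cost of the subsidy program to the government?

Government cost = 63014/3

Pre-subsidy: 156.875 - (5/24)q = 34/3 + (1/6)q gives q* = 3493/9 and p* = 4105/54.
With the rebate, buyers effectively pay pb = ps − 42, where ps is the price sellers receive.
On the curves, pb = 156.875 - (5/24)q and ps = 34/3 + (1/6)q; the wedge ps − pb = 42 gives 34/3 + (1/6)q − (156.875 - (5/24)q) = 42, so q' = 4501/9.
Then pb = 156.875 − (5/24)·(4501/9) = 2845/54 and ps = 34/3 + (1/6)·(4501/9) = 5113/54.
Government outlay = subsidy × quantity = 42 × 4501/9 = 63014/3.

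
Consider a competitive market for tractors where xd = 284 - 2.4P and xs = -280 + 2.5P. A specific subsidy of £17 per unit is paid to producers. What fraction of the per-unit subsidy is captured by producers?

Pre-subsidy: 284 - 2.4P = -280 + 2.5P gives P* = 5640/49, x* = 380/49.
With the subsidy, sellers receive Ps = Pb + 17 for each unit, where Pb is the price buyers pay.
Supply in terms of Pb becomes xs = -280 + 2.5(Pb + 17) = -237.5 + 2.5Pb. Setting this equal to demand: 284 - 2.4Pb = -237.5 + 2.5Pb, so Pb = 745/7.
Sellers receive Ps = 745/7 + 17 = 864/7; x' = 284 − 2.4·(745/7) = 200/7.
Buyers' price falls by P* − Pb = 5640/49 − 745/7 = 425/49; sellers' price rises by Ps − P* = 864/7 − 5640/49 = 408/49.
So producers capture (408/49)/17 = 24/49 of each unit of subsidy.

Producer share = 24/49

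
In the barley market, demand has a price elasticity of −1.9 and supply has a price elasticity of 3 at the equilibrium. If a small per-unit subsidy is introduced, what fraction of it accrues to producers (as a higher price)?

For a small subsidy around the equilibrium, the benefit split depends on the relative slopes, which at a point are proportional to the elasticities.
Buyer share = εs/(εs + |εd|) = 3/(3 + 1.9) = 30/49; seller share = |εd|/(εs + |εd|) = 19/49.
So producers capture 19/49 of the subsidy.

Producer share = 19/49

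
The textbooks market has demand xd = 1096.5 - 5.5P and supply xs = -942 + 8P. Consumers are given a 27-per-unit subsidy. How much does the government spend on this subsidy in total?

Government cost = 9558

Pre-subsidy: 1096.5 - 5.5P = -942 + 8P gives P* = 151, x* = 266.
With the rebate, buyers effectively pay Pb = Ps − 27, where Ps is the price sellers receive.
Demand in terms of Ps becomes xd = 1096.5 − 5.5(Ps − 27) = 1245 - 5.5Ps. Setting this equal to supply: 1245 - 5.5Ps = -942 + 8Ps, so Ps = 162.
Buyers pay Pb = 162 − 27 = 135; x' = -942 + 8·162 = 354.
Government outlay = subsidy × quantity = 27 × 354 = 9558.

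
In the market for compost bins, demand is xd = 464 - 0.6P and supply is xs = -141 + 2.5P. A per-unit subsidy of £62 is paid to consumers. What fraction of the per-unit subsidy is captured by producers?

Pre-subsidy: 464 - 0.6P = -141 + 2.5P gives P* = 6050/31, x* = 10754/31.
With the rebate, buyers effectively pay Pb = Ps − 62, where Ps is the price sellers receive.
Demand in terms of Ps becomes xd = 464 − 0.6(Ps − 62) = 501.2 - 0.6Ps. Setting this equal to supply: 501.2 - 0.6Ps = -141 + 2.5Ps, so Ps = 6422/31.
Buyers pay Pb = 6422/31 − 62 = 4500/31; x' = -141 + 2.5·(6422/31) = 11684/31.
Buyers' price falls by P* − Pb = 6050/31 − 4500/31 = 50; sellers' price rises by Ps − P* = 6422/31 − 6050/31 = 12.
So producers capture 12/62 = 6/31 of each unit of subsidy.

Producer share = 6/31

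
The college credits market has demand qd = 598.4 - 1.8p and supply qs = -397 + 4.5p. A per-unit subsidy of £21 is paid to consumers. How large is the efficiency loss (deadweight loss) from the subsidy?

Deadweight loss = £283.5

Pre-subsidy: 598.4 - 1.8p = -397 + 4.5p gives p* = 158, q* = 314.
With the rebate, buyers effectively pay pb = ps − 21, where ps is the price sellers receive.
Demand in terms of ps becomes qd = 598.4 − 1.8(ps − 21) = 636.2 - 1.8ps. Setting this equal to supply: 636.2 - 1.8ps = -397 + 4.5ps, so ps = 164.
Buyers pay pb = 164 − 21 = 143; q' = -397 + 4.5·164 = 341.
The subsidy expands output by 341 − 314 = 27 past the efficient level; on those units the gap between marginal cost and willingness to pay runs from 0 up to 21.
DWL = ½ × 21 × 27 = 283.5.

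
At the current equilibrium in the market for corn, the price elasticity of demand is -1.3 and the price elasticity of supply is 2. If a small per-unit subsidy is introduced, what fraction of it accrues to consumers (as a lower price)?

For a small subsidy around the equilibrium, the benefit split depends on the relative slopes, which at a point are proportional to the elasticities.
Buyer share = εs/(εs + |εd|) = 2/(2 + 1.3) = 20/33; seller share = |εd|/(εs + |εd|) = 13/33.

Consumer share = 20/33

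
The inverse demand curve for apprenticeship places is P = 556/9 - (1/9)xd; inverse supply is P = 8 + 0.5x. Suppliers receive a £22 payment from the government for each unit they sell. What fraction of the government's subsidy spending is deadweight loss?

Pre-subsidy: 556/9 - (1/9)x = 8 + 0.5x gives x* = 88 and P* = 52.
With the subsidy, sellers receive Ps = Pb + 22 for each unit, where Pb is the price buyers pay.
On the curves, Pb = 556/9 - (1/9)x and Ps = 8 + 0.5x; the wedge Ps − Pb = 22 gives 8 + 0.5x − (556/9 - (1/9)x) = 22, so x' = 124.
Then Pb = 556/9 − (1/9)·124 = 48 and Ps = 8 + 0.5·124 = 70.
ΔCS = ½(88 + 124)(52 − 48) = 424; ΔPS = ½(88 + 124)(70 − 52) = 1908.
Government spending = 22 × 124 = 2728.
DWL = ½ × 22 × (124 − 88) = 396; fraction = 396 / 2728 = 9/62.

DWL / government spending = 9/62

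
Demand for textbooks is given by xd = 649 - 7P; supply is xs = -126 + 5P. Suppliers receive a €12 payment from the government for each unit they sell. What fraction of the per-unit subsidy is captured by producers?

Producer share = 7/12

Pre-subsidy: 649 - 7P = -126 + 5P gives P* = 775/12, x* = 2363/12.
With the subsidy, sellers receive Ps = Pb + 12 for each unit, where Pb is the price buyers pay.
Supply in terms of Pb becomes xs = -126 + 5(Pb + 12) = -66 + 5Pb. Setting this equal to demand: 649 - 7Pb = -66 + 5Pb, so Pb = 715/12.
Sellers receive Ps = 715/12 + 12 = 859/12; x' = 649 − 7·(715/12) = 2783/12.
Buyers' price falls by P* − Pb = 775/12 − 715/12 = 5; sellers' price rises by Ps − P* = 859/12 − 775/12 = 7.
So producers capture 7/12 = 7/12 of each unit of subsidy.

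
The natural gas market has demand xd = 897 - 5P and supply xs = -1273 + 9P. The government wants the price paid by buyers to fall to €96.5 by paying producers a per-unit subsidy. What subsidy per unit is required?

At a buyer price of 96.5, quantity demanded is 897 − 5·96.5 = 414.5.
Sellers supply 414.5 only when they receive Ps with -1273 + 9·Ps = 414.5, i.e. Ps = 187.5.
s = Ps − Pb = 187.5 − 96.5 = 91.

Required subsidy s = €91 per unit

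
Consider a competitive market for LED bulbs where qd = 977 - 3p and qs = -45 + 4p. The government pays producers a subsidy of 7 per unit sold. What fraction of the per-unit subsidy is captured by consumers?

Consumer share = 4/7

Pre-subsidy: 977 - 3p = -45 + 4p gives p* = 146, q* = 539.
With the subsidy, sellers receive ps = pb + 7 for each unit, where pb is the price buyers pay.
Supply in terms of pb becomes qs = -45 + 4(pb + 7) = -17 + 4pb. Setting this equal to demand: 977 - 3pb = -17 + 4pb, so pb = 142.
Sellers receive ps = 142 + 7 = 149; q' = 977 − 3·142 = 551.
Buyers' price falls by p* − pb = 146 − 142 = 4; sellers' price rises by ps − p* = 149 − 146 = 3.
So consumers capture 4/7 = 4/7 of each unit of subsidy.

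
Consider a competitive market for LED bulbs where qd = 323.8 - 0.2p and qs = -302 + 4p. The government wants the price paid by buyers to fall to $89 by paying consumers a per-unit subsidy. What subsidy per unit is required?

At a buyer price of 89, quantity demanded is 323.8 − 0.2·89 = 306.
Sellers supply 306 only when they receive ps with -302 + 4·ps = 306, i.e. ps = 152.
s = ps − pb = 152 − 89 = 63.

Required subsidy s = $63 per unit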